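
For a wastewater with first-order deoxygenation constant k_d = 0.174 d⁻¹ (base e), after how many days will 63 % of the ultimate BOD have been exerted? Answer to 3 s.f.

t ≈ 5.71 d

y/L₀ = 1 − e^(−k_d t) = 0.63 ⇒ e^(−k_d t) = 0.370
t = −ln(0.370) / 0.174 = 0.9943 / 0.174 = 5.714 d.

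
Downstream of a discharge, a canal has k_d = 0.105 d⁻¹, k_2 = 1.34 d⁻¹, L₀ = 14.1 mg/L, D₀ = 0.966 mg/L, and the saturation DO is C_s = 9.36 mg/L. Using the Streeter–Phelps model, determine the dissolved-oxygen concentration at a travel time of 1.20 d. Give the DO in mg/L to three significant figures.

k_d L₀/(k_2−k_d) = 0.105×14.1/(1.34−0.105) = 1.480/1.235 = 1.199 mg/L.
e^(−k_d t) = e^(−0.105×1.200) = 0.8816; e^(−k_2 t) = e^(−1.34×1.200) = 0.2003.
D = 1.199 × (0.8816 − 0.2003) + 0.966 × 0.2003 = 0.8168 + 0.1935 = 1.010 mg/L.
DO = C_s − D = 9.36 − 1.010 = 8.350 mg/L.

DO ≈ 8.35 mg/L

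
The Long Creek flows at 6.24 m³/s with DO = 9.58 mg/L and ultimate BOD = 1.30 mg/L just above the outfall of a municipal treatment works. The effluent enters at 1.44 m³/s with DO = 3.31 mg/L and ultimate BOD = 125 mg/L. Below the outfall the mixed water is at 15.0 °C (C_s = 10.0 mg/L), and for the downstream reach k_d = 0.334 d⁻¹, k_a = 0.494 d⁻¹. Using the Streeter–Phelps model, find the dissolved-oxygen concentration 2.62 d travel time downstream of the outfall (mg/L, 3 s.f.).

Mixed DO = (6.24×9.58 + 1.44×3.31)/(6.24+1.44) = 64.55/7.680 = 8.404 mg/L.
Mixed L₀ = (6.24×1.30 + 1.44×125)/(7.680) = 188.1/7.680 = 24.49 mg/L.
Initial deficit D₀ = C_s − DO₀ = 10.0 − 8.404 = 1.596 mg/L.
D(2.62) = [0.334×24.49/(0.494−0.334)](e^(−0.334×2.62) − e^(−0.494×2.62)) + 1.596 e^(−0.494×2.62)
= 51.13 × (0.4168 − 0.2741) + 1.596 × 0.2741 = 7.735 mg/L.
DO = 10.0 − 7.735 = 2.265 mg/L.

DO ≈ 2.26 mg/L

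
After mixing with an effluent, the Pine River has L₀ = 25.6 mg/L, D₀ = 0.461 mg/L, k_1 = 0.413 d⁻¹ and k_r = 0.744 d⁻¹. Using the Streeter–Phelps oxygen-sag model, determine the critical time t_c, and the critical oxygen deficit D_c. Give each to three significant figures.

t_c ≈ 1.73 d; D_c ≈ 6.94 mg/L

At the critical point dD/dt = 0, so k_1 L₀ e^(−k_1 t) = k_r D. Substituting D(t) from the Streeter–Phelps equation and solving for t gives
t_c = ln[(k_r/k_1)(1 − D₀(k_r−k_1)/(k_1 L₀))] / (k_r−k_1).
Here k_r−k_1 = 0.3310 d⁻¹ and 1 − D₀(k_r−k_1)/(k_1 L₀) = 1 − 0.461×0.3310/(0.413×25.6) = 0.9856, so
t_c = ln(1.801 × 0.9856) / 0.3310 = 0.5741 / 0.3310 = 1.734 d.
D_c = (k_1/k_r) L₀ e^(−k_1 t_c) = (0.413/0.744) × 25.6 × e^(−0.413×1.734) = 0.5551 × 25.6 × 0.4886 = 6.943 mg/L.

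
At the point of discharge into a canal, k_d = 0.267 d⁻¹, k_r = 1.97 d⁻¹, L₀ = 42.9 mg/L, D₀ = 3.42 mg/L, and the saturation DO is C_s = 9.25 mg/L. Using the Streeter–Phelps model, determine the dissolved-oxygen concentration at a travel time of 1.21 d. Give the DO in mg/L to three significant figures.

DO ≈ 4.69 mg/L

k_d L₀/(k_r−k_d) = 0.267×42.9/(1.97−0.267) = 11.45/1.703 = 6.726 mg/L.
e^(−k_d t) = e^(−0.267×1.210) = 0.7239; e^(−k_r t) = e^(−1.97×1.210) = 0.09221.
D = 6.726 × (0.7239 − 0.09221) + 3.42 × 0.09221 = 4.249 + 0.3154 = 4.564 mg/L.
DO = C_s − D = 9.25 − 4.564 = 4.686 mg/L.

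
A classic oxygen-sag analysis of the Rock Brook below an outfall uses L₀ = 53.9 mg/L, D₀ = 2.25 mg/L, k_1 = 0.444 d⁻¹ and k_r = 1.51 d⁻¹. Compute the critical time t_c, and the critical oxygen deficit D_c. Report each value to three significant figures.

t_c ≈ 1.05 d; D_c ≈ 9.95 mg/L

At the critical point dD/dt = 0, so k_1 L₀ e^(−k_1 t) = k_r D. Substituting D(t) from the Streeter–Phelps equation and solving for t gives
t_c = ln[(k_r/k_1)(1 − D₀(k_r−k_1)/(k_1 L₀))] / (k_r−k_1).
Here k_r−k_1 = 1.066 d⁻¹ and 1 − D₀(k_r−k_1)/(k_1 L₀) = 1 − 2.25×1.066/(0.444×53.9) = 0.8998, so
t_c = ln(3.401 × 0.8998) / 1.066 = 1.118 / 1.066 = 1.049 d.
D_c = (k_1/k_r) L₀ e^(−k_1 t_c) = (0.444/1.51) × 53.9 × e^(−0.444×1.049) = 0.2940 × 53.9 × 0.6276 = 9.947 mg/L.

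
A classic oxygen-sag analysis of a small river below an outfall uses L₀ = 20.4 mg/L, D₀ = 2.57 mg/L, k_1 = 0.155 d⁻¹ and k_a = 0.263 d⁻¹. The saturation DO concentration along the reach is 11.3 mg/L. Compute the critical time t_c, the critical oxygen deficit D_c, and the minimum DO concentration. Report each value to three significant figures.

t_c ≈ 4.04 d; D_c ≈ 6.42 mg/L; min DO ≈ 4.88 mg/L

At the critical point dD/dt = 0, so k_1 L₀ e^(−k_1 t) = k_a D. Substituting D(t) from the Streeter–Phelps equation and solving for t gives
t_c = ln[(k_a/k_1)(1 − D₀(k_a−k_1)/(k_1 L₀))] / (k_a−k_1).
Here k_a−k_1 = 0.1080 d⁻¹ and 1 − D₀(k_a−k_1)/(k_1 L₀) = 1 − 2.57×0.1080/(0.155×20.4) = 0.9122, so
t_c = ln(1.697 × 0.9122) / 0.1080 = 0.4369 / 0.1080 = 4.045 d.
D_c = (k_1/k_a) L₀ e^(−k_1 t_c) = (0.155/0.263) × 20.4 × e^(−0.155×4.045) = 0.5894 × 20.4 × 0.5342 = 6.423 mg/L.
Minimum DO = C_s − D_c = 11.3 − 6.423 = 4.877 mg/L.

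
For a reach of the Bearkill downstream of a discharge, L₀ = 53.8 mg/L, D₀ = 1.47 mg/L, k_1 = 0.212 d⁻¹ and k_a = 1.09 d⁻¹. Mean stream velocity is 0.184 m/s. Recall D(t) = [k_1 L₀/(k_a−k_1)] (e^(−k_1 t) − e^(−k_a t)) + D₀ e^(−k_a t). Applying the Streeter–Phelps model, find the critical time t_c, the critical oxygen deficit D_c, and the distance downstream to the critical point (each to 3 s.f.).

With k_a/k_1 = 5.142 and 1 − D₀(k_a−k_1)/(k_1 L₀) = 0.8868,
t_c = ln(5.142 × 0.8868) / (1.09 − 0.212) = ln(4.560) / 0.8780 = 1.517/0.8780 = 1.728 d.
L(t_c) = L₀ e^(−k_1 t_c) = 53.8 × 0.6933 = 37.30 mg/L, and at the critical point k_a D_c = k_1 L, so D_c = (0.212/1.09) × 37.30 = 7.254 mg/L.
x_c = v t_c = 0.184 m/s × 1.728 d × 86400 s/d = 27470 m ≈ 27.5 km.

t_c ≈ 1.73 d; D_c ≈ 7.25 mg/L; x_c ≈ 27.5 km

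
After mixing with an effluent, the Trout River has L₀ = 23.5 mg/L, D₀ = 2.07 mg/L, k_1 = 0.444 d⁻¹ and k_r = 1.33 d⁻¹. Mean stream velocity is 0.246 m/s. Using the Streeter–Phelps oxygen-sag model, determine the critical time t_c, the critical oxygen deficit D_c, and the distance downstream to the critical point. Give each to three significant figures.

t_c ≈ 1.02 d; D_c ≈ 4.99 mg/L; x_c ≈ 21.7 km

With k_r/k_1 = 2.995 and 1 − D₀(k_r−k_1)/(k_1 L₀) = 0.8242,
t_c = ln(2.995 × 0.8242) / (1.33 − 0.444) = ln(2.469) / 0.8860 = 0.9038/0.8860 = 1.020 d.
L(t_c) = L₀ e^(−k_1 t_c) = 23.5 × 0.6358 = 14.94 mg/L, and at the critical point k_r D_c = k_1 L, so D_c = (0.444/1.33) × 14.94 = 4.988 mg/L.
x_c = v t_c = 0.246 m/s × 1.020 d × 86400 s/d = 21680 m ≈ 21.7 km.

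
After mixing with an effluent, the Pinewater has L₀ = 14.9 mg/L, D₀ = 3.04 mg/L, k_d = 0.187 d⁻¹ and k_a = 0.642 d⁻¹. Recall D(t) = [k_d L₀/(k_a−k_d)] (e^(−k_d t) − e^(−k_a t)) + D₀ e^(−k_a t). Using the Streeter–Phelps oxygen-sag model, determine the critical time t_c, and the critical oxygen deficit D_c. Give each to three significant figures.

t_c ≈ 1.20 d; D_c ≈ 3.47 mg/L

t_c = [1/(k_a−k_d)] ln[(k_a/k_d)(1 − D₀(k_a−k_d)/(k_d L₀))]
= [1/(0.642−0.187)] ln[(0.642/0.187)(1 − 3.04×0.4550/(0.187×14.9))]
= (1/0.4550) ln[3.433 × 0.5036] = 2.198 × ln(1.729) = 2.198 × 0.5474 = 1.203 d.
D_c = (k_d/k_a) L₀ e^(−k_d t_c) = (0.187/0.642) × 14.9 × e^(−0.187×1.203) = 0.2913 × 14.9 × 0.7985 = 3.466 mg/L.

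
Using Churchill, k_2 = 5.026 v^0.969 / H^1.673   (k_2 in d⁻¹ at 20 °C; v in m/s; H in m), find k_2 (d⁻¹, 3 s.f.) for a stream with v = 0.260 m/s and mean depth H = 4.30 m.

k_2 ≈ 0.119 d⁻¹

k_2 = 5.026 × 0.260^0.969 / 4.30^1.673 = 5.026 × 0.2711 / 11.48 = 0.1187 d⁻¹.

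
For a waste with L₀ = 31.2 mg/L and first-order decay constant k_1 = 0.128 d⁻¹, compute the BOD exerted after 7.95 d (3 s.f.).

y_t = L₀(1 − e^(−k_1 t)) = 31.2 × (1 − e^(−0.128×7.95))
= 31.2 × (1 − 0.3615) = 31.2 × 0.6385 = 19.92 mg/L.

y ≈ 19.9 mg/L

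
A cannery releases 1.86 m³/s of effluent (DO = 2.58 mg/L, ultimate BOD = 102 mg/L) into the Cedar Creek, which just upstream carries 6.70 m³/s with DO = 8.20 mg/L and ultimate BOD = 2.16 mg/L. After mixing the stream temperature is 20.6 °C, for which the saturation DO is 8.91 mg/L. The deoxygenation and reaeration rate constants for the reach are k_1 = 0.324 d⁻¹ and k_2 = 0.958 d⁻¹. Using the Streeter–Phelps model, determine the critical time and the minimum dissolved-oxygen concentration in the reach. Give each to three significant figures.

Mixed DO = (6.70×8.20 + 1.86×2.58)/(6.70+1.86) = 59.74/8.560 = 6.979 mg/L.
Mixed L₀ = (6.70×2.16 + 1.86×102)/(8.560) = 204.2/8.560 = 23.85 mg/L.
Initial deficit D₀ = C_s − DO₀ = 8.91 − 6.979 = 1.931 mg/L.
t_c = (1/0.6340) ln[(0.958/0.324)(1 − 1.931×0.6340/(0.324×23.85))] = 1.577 × ln(2.488) = 1.438 d.
D_c = (0.324/0.958) × 23.85 × e^(−0.324×1.438) = 0.3382 × 23.85 × 0.6276 = 5.063 mg/L.
Minimum DO = 8.91 − 5.063 = 3.847 mg/L.

t_c ≈ 1.44 d; minimum DO ≈ 3.85 mg/L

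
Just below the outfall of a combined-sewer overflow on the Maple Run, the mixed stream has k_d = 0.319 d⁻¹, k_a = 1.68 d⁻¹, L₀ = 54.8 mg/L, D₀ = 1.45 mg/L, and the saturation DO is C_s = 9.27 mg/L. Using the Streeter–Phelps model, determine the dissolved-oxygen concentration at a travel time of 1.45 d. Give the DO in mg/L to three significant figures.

k_d L₀/(k_a−k_d) = 0.319×54.8/(1.68−0.319) = 17.48/1.361 = 12.84 mg/L.
e^(−k_d t) = e^(−0.319×1.450) = 0.6297; e^(−k_a t) = e^(−1.68×1.450) = 0.08751.
D = 12.84 × (0.6297 − 0.08751) + 1.45 × 0.08751 = 6.964 + 0.1269 = 7.091 mg/L.
DO = C_s − D = 9.27 − 7.091 = 2.179 mg/L.

DO ≈ 2.18 mg/L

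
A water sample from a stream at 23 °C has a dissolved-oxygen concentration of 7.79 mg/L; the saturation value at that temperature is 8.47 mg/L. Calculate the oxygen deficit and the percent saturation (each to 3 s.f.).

D ≈ 0.680 mg/L; 92.0 % saturation

D = C_s − C = 8.47 − 7.79 = 0.680 mg/L.
% saturation = 7.79/8.47 × 100 = 92.0 %.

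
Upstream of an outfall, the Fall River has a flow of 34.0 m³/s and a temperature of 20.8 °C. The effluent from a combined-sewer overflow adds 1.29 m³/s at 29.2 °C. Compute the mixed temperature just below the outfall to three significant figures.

Flow-weighted mixing: C = (Q_r C_r + Q_w C_w)/(Q_r + Q_w)
= (34.0×20.8 + 1.29×29.2)/(34.0 + 1.29) = 744.9/35.29 = 21.11 °C.

21.1 °C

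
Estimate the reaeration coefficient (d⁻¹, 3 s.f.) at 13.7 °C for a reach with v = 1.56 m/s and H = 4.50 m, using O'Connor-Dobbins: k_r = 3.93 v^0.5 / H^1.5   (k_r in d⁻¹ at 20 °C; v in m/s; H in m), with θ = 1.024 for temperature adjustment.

k_r ≈ 0.443 d⁻¹

k_r(20) = 3.93 × 1.56^0.5 / 4.50^1.5 = 3.93 × 1.249 / 9.546 = 0.5142 d⁻¹.
k_r(13.7) = 0.5142 × 1.024^(13.7−20) = 0.5142 × 0.8612 = 0.4428 d⁻¹.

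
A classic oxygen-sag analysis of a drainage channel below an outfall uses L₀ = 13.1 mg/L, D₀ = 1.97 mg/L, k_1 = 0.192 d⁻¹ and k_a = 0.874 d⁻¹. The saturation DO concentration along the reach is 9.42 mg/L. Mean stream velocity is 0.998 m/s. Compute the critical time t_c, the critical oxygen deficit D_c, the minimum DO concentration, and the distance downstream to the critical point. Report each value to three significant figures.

t_c ≈ 1.10 d; D_c ≈ 2.33 mg/L; min DO ≈ 7.09 mg/L; x_c ≈ 95.0 km

At the critical point dD/dt = 0, so k_1 L₀ e^(−k_1 t) = k_a D. Substituting D(t) from the Streeter–Phelps equation and solving for t gives
t_c = ln[(k_a/k_1)(1 − D₀(k_a−k_1)/(k_1 L₀))] / (k_a−k_1).
Here k_a−k_1 = 0.6820 d⁻¹ and 1 − D₀(k_a−k_1)/(k_1 L₀) = 1 − 1.97×0.6820/(0.192×13.1) = 0.4658, so
t_c = ln(4.552 × 0.4658) / 0.6820 = 0.7517 / 0.6820 = 1.102 d.
L(t_c) = L₀ e^(−k_1 t_c) = 13.1 × 0.8093 = 10.60 mg/L, and at the critical point k_a D_c = k_1 L, so D_c = (0.192/0.874) × 10.60 = 2.329 mg/L.
Minimum DO = C_s − D_c = 9.42 − 2.329 = 7.091 mg/L.
x_c = v t_c = 0.998 m/s × 1.102 d × 86400 s/d = 95030 m ≈ 95.0 km.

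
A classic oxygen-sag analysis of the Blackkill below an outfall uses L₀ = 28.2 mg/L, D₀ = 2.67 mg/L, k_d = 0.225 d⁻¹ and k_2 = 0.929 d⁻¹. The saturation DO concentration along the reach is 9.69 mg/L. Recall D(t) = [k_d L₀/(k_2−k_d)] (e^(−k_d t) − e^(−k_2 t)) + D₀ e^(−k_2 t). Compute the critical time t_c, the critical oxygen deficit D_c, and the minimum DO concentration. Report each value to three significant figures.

t_c = [1/(k_2−k_d)] ln[(k_2/k_d)(1 − D₀(k_2−k_d)/(k_d L₀))]
= [1/(0.929−0.225)] ln[(0.929/0.225)(1 − 2.67×0.7040/(0.225×28.2))]
= (1/0.7040) ln[4.129 × 0.7038] = 1.420 × ln(2.906) = 1.420 × 1.067 = 1.515 d.
D_c = (k_d/k_2) L₀ e^(−k_d t_c) = (0.225/0.929) × 28.2 × e^(−0.225×1.515) = 0.2422 × 28.2 × 0.7111 = 4.857 mg/L.
Minimum DO = C_s − D_c = 9.69 − 4.857 = 4.833 mg/L.

t_c ≈ 1.52 d; D_c ≈ 4.86 mg/L; min DO ≈ 4.83 mg/L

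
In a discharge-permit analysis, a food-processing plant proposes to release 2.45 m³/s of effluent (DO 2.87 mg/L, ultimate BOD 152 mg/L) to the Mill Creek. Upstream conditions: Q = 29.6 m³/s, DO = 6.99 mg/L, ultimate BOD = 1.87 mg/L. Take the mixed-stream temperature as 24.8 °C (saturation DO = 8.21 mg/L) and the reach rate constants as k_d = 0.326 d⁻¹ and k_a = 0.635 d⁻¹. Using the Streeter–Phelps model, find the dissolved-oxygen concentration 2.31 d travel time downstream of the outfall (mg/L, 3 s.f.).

DO ≈ 4.47 mg/L

Mixed DO = (29.6×6.99 + 2.45×2.87)/(29.6+2.45) = 213.9/32.05 = 6.675 mg/L.
Mixed L₀ = (29.6×1.87 + 2.45×152)/(32.05) = 427.8/32.05 = 13.35 mg/L.
Initial deficit D₀ = C_s − DO₀ = 8.21 − 6.675 = 1.535 mg/L.
D(2.31) = [0.326×13.35/(0.635−0.326)](e^(−0.326×2.31) − e^(−0.635×2.31)) + 1.535 e^(−0.635×2.31)
= 14.08 × (0.4709 − 0.2307) + 1.535 × 0.2307 = 3.737 mg/L.
DO = 8.21 − 3.737 = 4.473 mg/L.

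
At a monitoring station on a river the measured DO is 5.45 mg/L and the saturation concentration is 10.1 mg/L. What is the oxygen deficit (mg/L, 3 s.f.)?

D = C_s − C = 10.1 − 5.45 = 4.65 mg/L.

D ≈ 4.65 mg/L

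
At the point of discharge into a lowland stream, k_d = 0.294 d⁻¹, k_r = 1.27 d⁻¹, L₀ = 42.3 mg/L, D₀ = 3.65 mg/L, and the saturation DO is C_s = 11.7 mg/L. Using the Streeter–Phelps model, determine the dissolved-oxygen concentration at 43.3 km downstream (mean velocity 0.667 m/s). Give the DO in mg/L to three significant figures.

Travel time t = x/v = 43.3 km / (0.667 m/s) = 43300 m / 0.667 m/s = 64920 s = 0.7514 d.
k_d L₀/(k_r−k_d) = 0.294×42.3/(1.27−0.294) = 12.44/0.9760 = 12.74 mg/L.
e^(−k_d t) = e^(−0.294×0.7514) = 0.8018; e^(−k_r t) = e^(−1.27×0.7514) = 0.3851.
D = 12.74 × (0.8018 − 0.3851) + 3.65 × 0.3851 = 5.309 + 1.406 = 6.715 mg/L.
DO = C_s − D = 11.7 − 6.715 = 4.985 mg/L.

DO ≈ 4.98 mg/L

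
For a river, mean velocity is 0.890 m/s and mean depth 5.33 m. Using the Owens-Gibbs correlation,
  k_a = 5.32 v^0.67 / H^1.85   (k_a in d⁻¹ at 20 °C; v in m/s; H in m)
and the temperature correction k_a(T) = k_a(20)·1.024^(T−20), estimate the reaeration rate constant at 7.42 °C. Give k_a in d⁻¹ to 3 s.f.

k_a(20) = 5.32 × 0.890^0.67 / 5.33^1.85 = 5.32 × 0.9249 / 22.10 = 0.2226 d⁻¹.
k_a(7.42) = 0.2226 × 1.024^(7.42−20) = 0.2226 × 0.7420 = 0.1652 d⁻¹.

k_a ≈ 0.165 d⁻¹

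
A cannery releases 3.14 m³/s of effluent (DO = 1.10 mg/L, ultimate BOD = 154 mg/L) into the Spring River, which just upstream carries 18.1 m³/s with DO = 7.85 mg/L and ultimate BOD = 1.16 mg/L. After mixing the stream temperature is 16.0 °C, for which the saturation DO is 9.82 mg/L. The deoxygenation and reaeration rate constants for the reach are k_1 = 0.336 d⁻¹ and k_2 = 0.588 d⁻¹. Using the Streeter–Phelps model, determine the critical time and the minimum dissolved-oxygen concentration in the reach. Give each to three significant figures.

t_c ≈ 1.83 d; minimum DO ≈ 2.48 mg/L

Mixed DO = (18.1×7.85 + 3.14×1.10)/(18.1+3.14) = 145.5/21.24 = 6.852 mg/L.
Mixed L₀ = (18.1×1.16 + 3.14×154)/(21.24) = 504.6/21.24 = 23.75 mg/L.
Initial deficit D₀ = C_s − DO₀ = 9.82 − 6.852 = 2.968 mg/L.
t_c = (1/0.2520) ln[(0.588/0.336)(1 − 2.968×0.2520/(0.336×23.75))] = 3.968 × ln(1.586) = 1.830 d.
D_c = (0.336/0.588) × 23.75 × e^(−0.336×1.830) = 0.5714 × 23.75 × 0.5407 = 7.339 mg/L.
Minimum DO = 9.82 − 7.339 = 2.481 mg/L.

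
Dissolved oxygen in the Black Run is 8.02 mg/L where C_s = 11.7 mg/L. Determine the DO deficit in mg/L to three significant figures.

D ≈ 3.68 mg/L

D = C_s − C = 11.7 − 8.02 = 3.68 mg/L.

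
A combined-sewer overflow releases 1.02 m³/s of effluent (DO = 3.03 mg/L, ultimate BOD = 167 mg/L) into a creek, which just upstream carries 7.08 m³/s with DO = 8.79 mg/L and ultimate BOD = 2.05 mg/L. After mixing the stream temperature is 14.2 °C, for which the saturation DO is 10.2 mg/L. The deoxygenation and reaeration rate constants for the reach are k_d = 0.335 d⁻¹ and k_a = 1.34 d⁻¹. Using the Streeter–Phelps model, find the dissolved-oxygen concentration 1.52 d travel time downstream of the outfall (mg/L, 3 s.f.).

DO ≈ 6.34 mg/L

Mixed DO = (7.08×8.79 + 1.02×3.03)/(7.08+1.02) = 65.32/8.100 = 8.065 mg/L.
Mixed L₀ = (7.08×2.05 + 1.02×167)/(8.100) = 184.9/8.100 = 22.82 mg/L.
Initial deficit D₀ = C_s − DO₀ = 10.2 − 8.065 = 2.135 mg/L.
D(1.52) = [0.335×22.82/(1.34−0.335)](e^(−0.335×1.52) − e^(−1.34×1.52)) + 2.135 e^(−1.34×1.52)
= 7.607 × (0.6010 − 0.1304) + 2.135 × 0.1304 = 3.858 mg/L.
DO = 10.2 − 3.858 = 6.342 mg/L.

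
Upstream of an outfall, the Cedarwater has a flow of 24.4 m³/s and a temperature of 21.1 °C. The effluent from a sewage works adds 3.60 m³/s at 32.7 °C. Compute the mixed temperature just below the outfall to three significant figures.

Flow-weighted mixing: C = (Q_r C_r + Q_w C_w)/(Q_r + Q_w)
= (24.4×21.1 + 3.60×32.7)/(24.4 + 3.60) = 632.6/28.00 = 22.59 °C.

22.6 °C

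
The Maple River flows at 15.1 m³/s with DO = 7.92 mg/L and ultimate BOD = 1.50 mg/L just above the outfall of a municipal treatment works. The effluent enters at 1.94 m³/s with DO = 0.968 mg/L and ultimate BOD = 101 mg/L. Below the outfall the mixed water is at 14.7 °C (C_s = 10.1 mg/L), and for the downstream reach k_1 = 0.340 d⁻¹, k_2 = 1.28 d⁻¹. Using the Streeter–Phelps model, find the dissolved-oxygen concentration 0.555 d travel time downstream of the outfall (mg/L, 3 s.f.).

Mixed DO = (15.1×7.92 + 1.94×0.968)/(15.1+1.94) = 121.5/17.04 = 7.129 mg/L.
Mixed L₀ = (15.1×1.50 + 1.94×101)/(17.04) = 218.6/17.04 = 12.83 mg/L.
Initial deficit D₀ = C_s − DO₀ = 10.1 − 7.129 = 2.971 mg/L.
D(0.555) = [0.340×12.83/(1.28−0.340)](e^(−0.340×0.555) − e^(−1.28×0.555)) + 2.971 e^(−1.28×0.555)
= 4.640 × (0.8280 − 0.4914) + 2.971 × 0.4914 = 3.022 mg/L.
DO = 10.1 − 3.022 = 7.078 mg/L.

DO ≈ 7.08 mg/L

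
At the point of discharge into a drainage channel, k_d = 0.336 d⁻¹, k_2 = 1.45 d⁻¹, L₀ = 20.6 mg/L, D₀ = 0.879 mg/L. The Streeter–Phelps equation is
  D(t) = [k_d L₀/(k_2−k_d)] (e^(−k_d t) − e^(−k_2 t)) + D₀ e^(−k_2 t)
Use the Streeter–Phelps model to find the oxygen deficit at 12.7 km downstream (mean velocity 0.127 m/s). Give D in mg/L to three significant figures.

Travel time t = x/v = 12.7 km / (0.127 m/s) = 12700 m / 0.127 m/s = 100000 s = 1.157 d.
k_d L₀/(k_2−k_d) = 0.336×20.6/(1.45−0.336) = 6.922/1.114 = 6.213 mg/L.
e^(−k_d t) = e^(−0.336×1.157) = 0.6778; e^(−k_2 t) = e^(−1.45×1.157) = 0.1867.
D = 6.213 × (0.6778 − 0.1867) + 0.879 × 0.1867 = 3.051 + 0.1641 = 3.216 mg/L.

D ≈ 3.22 mg/L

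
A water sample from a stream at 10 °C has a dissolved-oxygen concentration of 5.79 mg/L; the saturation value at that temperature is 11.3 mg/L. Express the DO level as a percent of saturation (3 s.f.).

51.2 % saturation

% saturation = C/C_s × 100 = 5.79/11.3 × 100 = 51.2 %.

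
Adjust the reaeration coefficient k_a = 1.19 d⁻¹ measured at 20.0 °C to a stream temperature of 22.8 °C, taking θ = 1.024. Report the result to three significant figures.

k_a ≈ 1.27 d⁻¹

k_a(T₂) = k_a(T₁) · θ^(T₂−T₁) = 1.19 × 1.024^(22.8−20.0)
= 1.19 × 1.024^2.80 = 1.19 × 1.069 = 1.272 d⁻¹.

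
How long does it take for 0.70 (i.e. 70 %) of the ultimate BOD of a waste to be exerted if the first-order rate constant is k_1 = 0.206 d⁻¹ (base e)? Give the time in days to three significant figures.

y/L₀ = 1 − e^(−k_1 t) = 0.70 ⇒ e^(−k_1 t) = 0.300
t = −ln(0.300) / 0.206 = 1.204 / 0.206 = 5.845 d.

t ≈ 5.84 d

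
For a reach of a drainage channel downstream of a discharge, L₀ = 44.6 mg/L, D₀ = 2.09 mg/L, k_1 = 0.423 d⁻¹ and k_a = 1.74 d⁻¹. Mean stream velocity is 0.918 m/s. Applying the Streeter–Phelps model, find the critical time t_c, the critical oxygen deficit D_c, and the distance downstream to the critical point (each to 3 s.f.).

t_c ≈ 0.954 d; D_c ≈ 7.24 mg/L; x_c ≈ 75.7 km

With k_a/k_1 = 4.113 and 1 − D₀(k_a−k_1)/(k_1 L₀) = 0.8541,
t_c = ln(4.113 × 0.8541) / (1.74 − 0.423) = ln(3.513) / 1.317 = 1.257/1.317 = 0.9541 d.
D_c = (k_1/k_a) L₀ e^(−k_1 t_c) = (0.423/1.74) × 44.6 × e^(−0.423×0.9541) = 0.2431 × 44.6 × 0.6679 = 7.242 mg/L.
x_c = v t_c = 0.918 m/s × 0.9541 d × 86400 s/d = 75680 m ≈ 75.7 km.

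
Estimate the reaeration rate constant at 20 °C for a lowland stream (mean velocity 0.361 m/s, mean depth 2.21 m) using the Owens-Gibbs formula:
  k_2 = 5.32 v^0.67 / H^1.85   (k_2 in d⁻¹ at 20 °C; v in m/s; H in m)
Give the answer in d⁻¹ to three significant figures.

k_2 ≈ 0.620 d⁻¹

k_2 = 5.32 × 0.361^0.67 / 2.21^1.85 = 5.32 × 0.5053 / 4.336 = 0.6199 d⁻¹.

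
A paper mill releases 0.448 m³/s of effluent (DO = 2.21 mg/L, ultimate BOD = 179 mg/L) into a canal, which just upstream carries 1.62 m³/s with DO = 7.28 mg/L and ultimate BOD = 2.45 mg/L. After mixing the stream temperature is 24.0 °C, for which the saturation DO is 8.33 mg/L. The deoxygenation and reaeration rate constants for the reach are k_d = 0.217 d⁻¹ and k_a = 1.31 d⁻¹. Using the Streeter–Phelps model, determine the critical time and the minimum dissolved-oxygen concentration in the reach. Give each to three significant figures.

t_c ≈ 1.36 d; minimum DO ≈ 3.31 mg/L

Mixed DO = (1.62×7.28 + 0.448×2.21)/(1.62+0.448) = 12.78/2.068 = 6.182 mg/L.
Mixed L₀ = (1.62×2.45 + 0.448×179)/(2.068) = 84.16/2.068 = 40.70 mg/L.
Initial deficit D₀ = C_s − DO₀ = 8.33 − 6.182 = 2.148 mg/L.
t_c = (1/1.093) ln[(1.31/0.217)(1 − 2.148×1.093/(0.217×40.70))] = 0.9149 × ln(4.432) = 1.362 d.
D_c = (0.217/1.31) × 40.70 × e^(−0.217×1.362) = 0.1656 × 40.70 × 0.7441 = 5.016 mg/L.
Minimum DO = 8.33 − 5.016 = 3.314 mg/L.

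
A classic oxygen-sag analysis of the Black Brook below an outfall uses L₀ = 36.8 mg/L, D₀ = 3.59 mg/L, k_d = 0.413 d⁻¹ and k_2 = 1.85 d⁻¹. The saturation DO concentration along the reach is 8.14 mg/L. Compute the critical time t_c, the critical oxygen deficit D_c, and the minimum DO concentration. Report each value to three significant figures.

At the critical point dD/dt = 0, so k_d L₀ e^(−k_d t) = k_2 D. Substituting D(t) from the Streeter–Phelps equation and solving for t gives
t_c = ln[(k_2/k_d)(1 − D₀(k_2−k_d)/(k_d L₀))] / (k_2−k_d).
Here k_2−k_d = 1.437 d⁻¹ and 1 − D₀(k_2−k_d)/(k_d L₀) = 1 − 3.59×1.437/(0.413×36.8) = 0.6606, so
t_c = ln(4.479 × 0.6606) / 1.437 = 1.085 / 1.437 = 0.7549 d.
D_c = (k_d/k_2) L₀ e^(−k_d t_c) = (0.413/1.85) × 36.8 × e^(−0.413×0.7549) = 0.2232 × 36.8 × 0.7321 = 6.015 mg/L.
Minimum DO = C_s − D_c = 8.14 − 6.015 = 2.125 mg/L.

t_c ≈ 0.755 d; D_c ≈ 6.01 mg/L; min DO ≈ 2.13 mg/L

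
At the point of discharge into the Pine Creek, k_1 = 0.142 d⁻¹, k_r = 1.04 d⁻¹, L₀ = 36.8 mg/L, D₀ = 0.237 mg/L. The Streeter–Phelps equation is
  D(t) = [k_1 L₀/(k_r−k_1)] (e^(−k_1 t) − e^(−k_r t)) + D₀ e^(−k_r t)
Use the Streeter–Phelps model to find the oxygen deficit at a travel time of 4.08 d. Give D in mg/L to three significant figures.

D ≈ 3.18 mg/L

k_1 L₀/(k_r−k_1) = 0.142×36.8/(1.04−0.142) = 5.226/0.8980 = 5.819 mg/L.
e^(−k_1 t) = e^(−0.142×4.080) = 0.5603; e^(−k_r t) = e^(−1.04×4.080) = 0.01436.
D = 5.819 × (0.5603 − 0.01436) + 0.237 × 0.01436 = 3.177 + 0.003404 = 3.180 mg/L.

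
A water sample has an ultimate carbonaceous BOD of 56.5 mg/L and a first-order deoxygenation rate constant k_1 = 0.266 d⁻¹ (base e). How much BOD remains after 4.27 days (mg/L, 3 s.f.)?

L_t = L₀ e^(−k_1 t) = 56.5 × e^(−0.266×4.27) = 56.5 × 0.3212 = 18.15 mg/L.

L ≈ 18.1 mg/L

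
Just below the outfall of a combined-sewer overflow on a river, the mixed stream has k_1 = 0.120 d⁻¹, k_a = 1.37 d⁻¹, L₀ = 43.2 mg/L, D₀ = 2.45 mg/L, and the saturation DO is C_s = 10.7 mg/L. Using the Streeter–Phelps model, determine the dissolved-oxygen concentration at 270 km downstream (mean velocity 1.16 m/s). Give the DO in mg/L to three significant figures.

DO ≈ 7.74 mg/L

Travel time t = x/v = 270 km / (1.16 m/s) = 270000 m / 1.16 m/s = 232800 s = 2.694 d.
k_1 L₀/(k_a−k_1) = 0.120×43.2/(1.37−0.120) = 5.184/1.250 = 4.147 mg/L.
e^(−k_1 t) = e^(−0.120×2.694) = 0.7238; e^(−k_a t) = e^(−1.37×2.694) = 0.02495.
D = 4.147 × (0.7238 − 0.02495) + 2.45 × 0.02495 = 2.898 + 0.06114 = 2.959 mg/L.
DO = C_s − D = 10.7 − 2.959 = 7.741 mg/L.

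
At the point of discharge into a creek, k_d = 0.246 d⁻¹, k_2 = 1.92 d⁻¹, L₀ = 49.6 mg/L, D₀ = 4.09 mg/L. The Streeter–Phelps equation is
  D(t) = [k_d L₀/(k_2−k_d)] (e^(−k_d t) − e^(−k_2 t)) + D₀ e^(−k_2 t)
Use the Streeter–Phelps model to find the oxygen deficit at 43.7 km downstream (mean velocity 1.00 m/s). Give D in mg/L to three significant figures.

D ≈ 5.22 mg/L

Travel time t = x/v = 43.7 km / (1.00 m/s) = 43700 m / 1.00 m/s = 43700 s = 0.5058 d.
k_d L₀/(k_2−k_d) = 0.246×49.6/(1.92−0.246) = 12.20/1.674 = 7.289 mg/L.
e^(−k_d t) = e^(−0.246×0.5058) = 0.8830; e^(−k_2 t) = e^(−1.92×0.5058) = 0.3787.
D = 7.289 × (0.8830 − 0.3787) + 4.09 × 0.3787 = 3.676 + 1.549 = 5.225 mg/L.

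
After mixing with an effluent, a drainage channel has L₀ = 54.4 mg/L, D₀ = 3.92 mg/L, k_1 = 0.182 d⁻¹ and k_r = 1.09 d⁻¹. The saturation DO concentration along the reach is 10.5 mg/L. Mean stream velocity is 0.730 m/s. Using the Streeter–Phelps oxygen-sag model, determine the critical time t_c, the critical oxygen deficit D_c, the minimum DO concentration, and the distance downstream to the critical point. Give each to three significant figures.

At the critical point dD/dt = 0, so k_1 L₀ e^(−k_1 t) = k_r D. Substituting D(t) from the Streeter–Phelps equation and solving for t gives
t_c = ln[(k_r/k_1)(1 − D₀(k_r−k_1)/(k_1 L₀))] / (k_r−k_1).
Here k_r−k_1 = 0.9080 d⁻¹ and 1 − D₀(k_r−k_1)/(k_1 L₀) = 1 − 3.92×0.9080/(0.182×54.4) = 0.6405, so
t_c = ln(5.989 × 0.6405) / 0.9080 = 1.344 / 0.9080 = 1.481 d.
L(t_c) = L₀ e^(−k_1 t_c) = 54.4 × 0.7638 = 41.55 mg/L, and at the critical point k_r D_c = k_1 L, so D_c = (0.182/1.09) × 41.55 = 6.938 mg/L.
Minimum DO = C_s − D_c = 10.5 − 6.938 = 3.562 mg/L.
x_c = v t_c = 0.730 m/s × 1.481 d × 86400 s/d = 93390 m ≈ 93.4 km.

t_c ≈ 1.48 d; D_c ≈ 6.94 mg/L; min DO ≈ 3.56 mg/L; x_c ≈ 93.4 km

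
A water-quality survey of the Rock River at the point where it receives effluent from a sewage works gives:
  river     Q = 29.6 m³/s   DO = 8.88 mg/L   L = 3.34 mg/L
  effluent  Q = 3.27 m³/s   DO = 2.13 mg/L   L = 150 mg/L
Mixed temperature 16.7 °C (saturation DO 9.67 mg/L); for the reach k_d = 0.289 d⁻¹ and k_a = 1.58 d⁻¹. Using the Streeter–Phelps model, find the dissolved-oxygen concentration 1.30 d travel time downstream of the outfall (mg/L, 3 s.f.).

Mixed DO = (29.6×8.88 + 3.27×2.13)/(29.6+3.27) = 269.8/32.87 = 8.208 mg/L.
Mixed L₀ = (29.6×3.34 + 3.27×150)/(32.87) = 589.4/32.87 = 17.93 mg/L.
Initial deficit D₀ = C_s − DO₀ = 9.67 − 8.208 = 1.462 mg/L.
D(1.30) = [0.289×17.93/(1.58−0.289)](e^(−0.289×1.30) − e^(−1.58×1.30)) + 1.462 e^(−1.58×1.30)
= 4.014 × (0.6868 − 0.1282) + 1.462 × 0.1282 = 2.429 mg/L.
DO = 9.67 − 2.429 = 7.241 mg/L.

DO ≈ 7.24 mg/L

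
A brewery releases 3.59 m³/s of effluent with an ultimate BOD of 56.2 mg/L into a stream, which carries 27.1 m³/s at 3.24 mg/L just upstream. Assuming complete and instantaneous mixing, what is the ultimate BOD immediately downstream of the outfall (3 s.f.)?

Flow-weighted mixing: C = (Q_r C_r + Q_w C_w)/(Q_r + Q_w)
= (27.1×3.24 + 3.59×56.2)/(27.1 + 3.59) = 289.6/30.69 = 9.435 mg/L.

9.44 mg/L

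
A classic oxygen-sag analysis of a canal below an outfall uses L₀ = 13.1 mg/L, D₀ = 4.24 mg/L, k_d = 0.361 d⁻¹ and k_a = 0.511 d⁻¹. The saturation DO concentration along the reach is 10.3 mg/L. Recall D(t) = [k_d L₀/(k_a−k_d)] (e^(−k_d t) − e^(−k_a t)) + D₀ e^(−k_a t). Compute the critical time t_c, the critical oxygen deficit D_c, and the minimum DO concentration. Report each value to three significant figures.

t_c ≈ 1.35 d; D_c ≈ 5.68 mg/L; min DO ≈ 4.62 mg/L

With k_a/k_d = 1.416 and 1 − D₀(k_a−k_d)/(k_d L₀) = 0.8655,
t_c = ln(1.416 × 0.8655) / (0.511 − 0.361) = ln(1.225) / 0.1500 = 0.2031/0.1500 = 1.354 d.
L(t_c) = L₀ e^(−k_d t_c) = 13.1 × 0.6134 = 8.036 mg/L, and at the critical point k_a D_c = k_d L, so D_c = (0.361/0.511) × 8.036 = 5.677 mg/L.
Minimum DO = C_s − D_c = 10.3 − 5.677 = 4.623 mg/L.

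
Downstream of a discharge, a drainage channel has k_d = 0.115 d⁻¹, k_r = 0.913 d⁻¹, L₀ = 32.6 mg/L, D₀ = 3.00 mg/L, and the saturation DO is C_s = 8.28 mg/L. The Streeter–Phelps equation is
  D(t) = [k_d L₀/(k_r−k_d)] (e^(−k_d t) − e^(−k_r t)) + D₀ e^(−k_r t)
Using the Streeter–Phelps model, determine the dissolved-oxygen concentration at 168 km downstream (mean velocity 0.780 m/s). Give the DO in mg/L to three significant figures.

DO ≈ 4.93 mg/L

Travel time t = x/v = 168 km / (0.780 m/s) = 168000 m / 0.780 m/s = 215400 s = 2.493 d.
k_d L₀/(k_r−k_d) = 0.115×32.6/(0.913−0.115) = 3.749/0.7980 = 4.698 mg/L.
e^(−k_d t) = e^(−0.115×2.493) = 0.7508; e^(−k_r t) = e^(−0.913×2.493) = 0.1027.
D = 4.698 × (0.7508 − 0.1027) + 3.00 × 0.1027 = 3.045 + 0.3081 = 3.353 mg/L.
DO = C_s − D = 8.28 − 3.353 = 4.927 mg/L.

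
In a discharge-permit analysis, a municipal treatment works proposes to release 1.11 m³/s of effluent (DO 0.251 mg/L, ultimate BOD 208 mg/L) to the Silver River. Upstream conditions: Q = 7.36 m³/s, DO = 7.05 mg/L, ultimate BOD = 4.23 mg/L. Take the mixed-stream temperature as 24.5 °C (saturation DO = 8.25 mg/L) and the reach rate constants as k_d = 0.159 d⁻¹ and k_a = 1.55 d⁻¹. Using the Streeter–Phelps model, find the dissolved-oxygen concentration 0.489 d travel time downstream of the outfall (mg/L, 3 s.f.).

DO ≈ 5.66 mg/L

Mixed DO = (7.36×7.05 + 1.11×0.251)/(7.36+1.11) = 52.17/8.470 = 6.159 mg/L.
Mixed L₀ = (7.36×4.23 + 1.11×208)/(8.470) = 262.0/8.470 = 30.93 mg/L.
Initial deficit D₀ = C_s − DO₀ = 8.25 − 6.159 = 2.091 mg/L.
D(0.489) = [0.159×30.93/(1.55−0.159)](e^(−0.159×0.489) − e^(−1.55×0.489)) + 2.091 e^(−1.55×0.489)
= 3.536 × (0.9252 − 0.4686) + 2.091 × 0.4686 = 2.594 mg/L.
DO = 8.25 − 2.594 = 5.656 mg/L.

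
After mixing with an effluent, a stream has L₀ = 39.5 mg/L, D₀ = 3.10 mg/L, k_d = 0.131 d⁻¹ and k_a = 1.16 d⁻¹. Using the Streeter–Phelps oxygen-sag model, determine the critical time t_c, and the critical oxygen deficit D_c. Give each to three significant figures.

t_c ≈ 1.19 d; D_c ≈ 3.82 mg/L

t_c = [1/(k_a−k_d)] ln[(k_a/k_d)(1 − D₀(k_a−k_d)/(k_d L₀))]
= [1/(1.16−0.131)] ln[(1.16/0.131)(1 − 3.10×1.029/(0.131×39.5))]
= (1/1.029) ln[8.855 × 0.3835] = 0.9718 × ln(3.396) = 0.9718 × 1.223 = 1.188 d.
D_c = (k_d/k_a) L₀ e^(−k_d t_c) = (0.131/1.16) × 39.5 × e^(−0.131×1.188) = 0.1129 × 39.5 × 0.8559 = 3.818 mg/L.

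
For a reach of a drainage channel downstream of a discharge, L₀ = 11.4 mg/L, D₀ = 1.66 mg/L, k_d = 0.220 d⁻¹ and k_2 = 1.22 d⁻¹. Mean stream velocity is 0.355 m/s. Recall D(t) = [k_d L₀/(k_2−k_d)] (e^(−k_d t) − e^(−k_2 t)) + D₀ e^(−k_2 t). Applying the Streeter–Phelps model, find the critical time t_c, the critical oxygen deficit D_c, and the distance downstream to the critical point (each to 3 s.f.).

t_c ≈ 0.629 d; D_c ≈ 1.79 mg/L; x_c ≈ 19.3 km

t_c = [1/(k_2−k_d)] ln[(k_2/k_d)(1 − D₀(k_2−k_d)/(k_d L₀))]
= [1/(1.22−0.220)] ln[(1.22/0.220)(1 − 1.66×1.000/(0.220×11.4))]
= (1/1.000) ln[5.545 × 0.3381] = 1.000 × ln(1.875) = 1.000 × 0.6286 = 0.6286 d.
L(t_c) = L₀ e^(−k_d t_c) = 11.4 × 0.8708 = 9.928 mg/L, and at the critical point k_2 D_c = k_d L, so D_c = (0.220/1.22) × 9.928 = 1.790 mg/L.
x_c = v t_c = 0.355 m/s × 0.6286 d × 86400 s/d = 19280 m ≈ 19.3 km.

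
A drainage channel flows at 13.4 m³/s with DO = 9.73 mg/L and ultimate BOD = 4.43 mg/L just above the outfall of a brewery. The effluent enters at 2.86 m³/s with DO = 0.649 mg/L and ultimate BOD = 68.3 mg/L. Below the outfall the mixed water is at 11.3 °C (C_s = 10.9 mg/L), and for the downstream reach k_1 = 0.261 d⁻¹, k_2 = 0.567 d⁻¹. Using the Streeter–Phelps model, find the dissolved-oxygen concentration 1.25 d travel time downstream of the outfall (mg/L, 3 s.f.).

Mixed DO = (13.4×9.73 + 2.86×0.649)/(13.4+2.86) = 132.2/16.26 = 8.133 mg/L.
Mixed L₀ = (13.4×4.43 + 2.86×68.3)/(16.26) = 254.7/16.26 = 15.66 mg/L.
Initial deficit D₀ = C_s − DO₀ = 10.9 − 8.133 = 2.767 mg/L.
D(1.25) = [0.261×15.66/(0.567−0.261)](e^(−0.261×1.25) − e^(−0.567×1.25)) + 2.767 e^(−0.567×1.25)
= 13.36 × (0.7216 − 0.4923) + 2.767 × 0.4923 = 4.427 mg/L.
DO = 10.9 − 4.427 = 6.473 mg/L.

DO ≈ 6.47 mg/L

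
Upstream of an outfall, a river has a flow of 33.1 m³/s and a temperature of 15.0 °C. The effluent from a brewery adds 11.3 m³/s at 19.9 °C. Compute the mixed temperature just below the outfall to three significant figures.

Flow-weighted mixing: C = (Q_r C_r + Q_w C_w)/(Q_r + Q_w)
= (33.1×15.0 + 11.3×19.9)/(33.1 + 11.3) = 721.4/44.40 = 16.25 °C.

16.2 °C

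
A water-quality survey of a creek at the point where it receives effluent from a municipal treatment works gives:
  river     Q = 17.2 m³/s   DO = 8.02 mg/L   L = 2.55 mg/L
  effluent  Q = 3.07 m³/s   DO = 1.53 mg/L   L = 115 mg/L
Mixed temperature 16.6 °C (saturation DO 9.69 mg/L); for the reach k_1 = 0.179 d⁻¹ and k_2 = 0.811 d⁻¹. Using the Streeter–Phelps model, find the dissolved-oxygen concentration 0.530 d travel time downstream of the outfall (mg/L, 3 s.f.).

Mixed DO = (17.2×8.02 + 3.07×1.53)/(17.2+3.07) = 142.6/20.27 = 7.037 mg/L.
Mixed L₀ = (17.2×2.55 + 3.07×115)/(20.27) = 396.9/20.27 = 19.58 mg/L.
Initial deficit D₀ = C_s − DO₀ = 9.69 − 7.037 = 2.653 mg/L.
D(0.530) = [0.179×19.58/(0.811−0.179)](e^(−0.179×0.530) − e^(−0.811×0.530)) + 2.653 e^(−0.811×0.530)
= 5.546 × (0.9095 − 0.6506) + 2.653 × 0.6506 = 3.162 mg/L.
DO = 9.69 − 3.162 = 6.528 mg/L.

DO ≈ 6.53 mg/L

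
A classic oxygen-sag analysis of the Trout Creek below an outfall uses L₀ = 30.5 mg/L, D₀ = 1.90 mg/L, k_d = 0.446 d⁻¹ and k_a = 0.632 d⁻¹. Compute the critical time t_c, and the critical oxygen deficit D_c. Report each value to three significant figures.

t_c ≈ 1.73 d; D_c ≈ 9.94 mg/L

With k_a/k_d = 1.417 and 1 − D₀(k_a−k_d)/(k_d L₀) = 0.9740,
t_c = ln(1.417 × 0.9740) / (0.632 − 0.446) = ln(1.380) / 0.1860 = 0.3222/0.1860 = 1.733 d.
L(t_c) = L₀ e^(−k_d t_c) = 30.5 × 0.4618 = 14.08 mg/L, and at the critical point k_a D_c = k_d L, so D_c = (0.446/0.632) × 14.08 = 9.939 mg/L.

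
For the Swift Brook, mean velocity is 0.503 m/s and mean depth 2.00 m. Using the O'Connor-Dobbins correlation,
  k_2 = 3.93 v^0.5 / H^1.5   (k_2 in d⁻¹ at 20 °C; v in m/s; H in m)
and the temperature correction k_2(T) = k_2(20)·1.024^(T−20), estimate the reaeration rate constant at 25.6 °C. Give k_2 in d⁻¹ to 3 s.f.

k_2(20) = 3.93 × 0.503^0.5 / 2.00^1.5 = 3.93 × 0.7092 / 2.828 = 0.9854 d⁻¹.
k_2(25.6) = 0.9854 × 1.024^(25.6−20) = 0.9854 × 1.142 = 1.125 d⁻¹.

k_2 ≈ 1.13 d⁻¹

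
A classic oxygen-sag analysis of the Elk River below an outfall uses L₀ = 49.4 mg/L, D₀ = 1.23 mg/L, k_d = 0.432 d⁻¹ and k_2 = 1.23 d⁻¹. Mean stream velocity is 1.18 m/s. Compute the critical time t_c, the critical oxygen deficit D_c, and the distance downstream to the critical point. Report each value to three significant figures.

t_c ≈ 1.25 d; D_c ≈ 10.1 mg/L; x_c ≈ 128 km

t_c = [1/(k_2−k_d)] ln[(k_2/k_d)(1 − D₀(k_2−k_d)/(k_d L₀))]
= [1/(1.23−0.432)] ln[(1.23/0.432)(1 − 1.23×0.7980/(0.432×49.4))]
= (1/0.7980) ln[2.847 × 0.9540] = 1.253 × ln(2.716) = 1.253 × 0.9993 = 1.252 d.
D_c = (k_d/k_2) L₀ e^(−k_d t_c) = (0.432/1.23) × 49.4 × e^(−0.432×1.252) = 0.3512 × 49.4 × 0.5822 = 10.10 mg/L.
x_c = v t_c = 1.18 m/s × 1.252 d × 86400 s/d = 127700 m ≈ 128 km.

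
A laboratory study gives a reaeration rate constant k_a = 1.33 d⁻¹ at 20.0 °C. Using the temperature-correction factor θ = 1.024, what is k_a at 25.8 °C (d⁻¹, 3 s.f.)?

k_a(T₂) = k_a(T₁) · θ^(T₂−T₁) = 1.33 × 1.024^(25.8−20.0)
= 1.33 × 1.024^5.80 = 1.33 × 1.147 = 1.526 d⁻¹.

k_a ≈ 1.53 d⁻¹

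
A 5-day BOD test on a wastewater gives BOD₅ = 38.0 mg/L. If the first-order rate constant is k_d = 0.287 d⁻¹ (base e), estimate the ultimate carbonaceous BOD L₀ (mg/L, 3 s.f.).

BOD₅ = L₀(1 − e^(−5k_d)) ⇒ L₀ = BOD₅ / (1 − e^(−5×0.287))
= 38.0 / (1 − 0.2381) = 38.0 / 0.7619 = 49.88 mg/L.

L₀ ≈ 49.9 mg/L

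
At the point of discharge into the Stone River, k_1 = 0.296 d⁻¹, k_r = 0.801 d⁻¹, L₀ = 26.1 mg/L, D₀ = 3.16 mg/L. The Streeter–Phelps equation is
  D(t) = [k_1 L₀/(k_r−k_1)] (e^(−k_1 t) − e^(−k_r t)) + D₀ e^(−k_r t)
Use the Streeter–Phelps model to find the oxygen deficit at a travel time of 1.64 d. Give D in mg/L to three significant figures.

D ≈ 6.15 mg/L

k_1 L₀/(k_r−k_1) = 0.296×26.1/(0.801−0.296) = 7.726/0.5050 = 15.30 mg/L.
e^(−k_1 t) = e^(−0.296×1.640) = 0.6154; e^(−k_r t) = e^(−0.801×1.640) = 0.2688.
D = 15.30 × (0.6154 − 0.2688) + 3.16 × 0.2688 = 5.302 + 0.8495 = 6.152 mg/L.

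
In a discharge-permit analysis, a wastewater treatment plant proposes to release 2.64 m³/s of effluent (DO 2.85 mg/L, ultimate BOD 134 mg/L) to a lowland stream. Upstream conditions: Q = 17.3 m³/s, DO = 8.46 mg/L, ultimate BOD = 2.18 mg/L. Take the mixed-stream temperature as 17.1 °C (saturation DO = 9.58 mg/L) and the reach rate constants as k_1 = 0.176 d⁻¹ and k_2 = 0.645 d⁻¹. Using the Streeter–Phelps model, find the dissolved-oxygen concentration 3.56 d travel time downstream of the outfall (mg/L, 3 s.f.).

Mixed DO = (17.3×8.46 + 2.64×2.85)/(17.3+2.64) = 153.9/19.94 = 7.717 mg/L.
Mixed L₀ = (17.3×2.18 + 2.64×134)/(19.94) = 391.5/19.94 = 19.63 mg/L.
Initial deficit D₀ = C_s − DO₀ = 9.58 − 7.717 = 1.863 mg/L.
D(3.56) = [0.176×19.63/(0.645−0.176)](e^(−0.176×3.56) − e^(−0.645×3.56)) + 1.863 e^(−0.645×3.56)
= 7.367 × (0.5344 − 0.1006) + 1.863 × 0.1006 = 3.383 mg/L.
DO = 9.58 − 3.383 = 6.197 mg/L.

DO ≈ 6.20 mg/L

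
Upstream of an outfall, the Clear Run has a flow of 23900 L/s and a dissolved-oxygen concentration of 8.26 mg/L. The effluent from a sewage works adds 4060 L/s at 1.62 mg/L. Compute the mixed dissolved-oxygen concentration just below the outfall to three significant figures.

Flow-weighted mixing: C = (Q_r C_r + Q_w C_w)/(Q_r + Q_w)
= (23900×8.26 + 4060×1.62)/(23900 + 4060) = 204000/27960 = 7.296 mg/L.

7.30 mg/L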